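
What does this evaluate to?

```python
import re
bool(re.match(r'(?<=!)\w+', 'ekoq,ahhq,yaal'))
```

`re.match` only tries the pattern at the start of the string.
Here the pattern fails at index 0, so the call returns None, and `bool(None)` is False.

False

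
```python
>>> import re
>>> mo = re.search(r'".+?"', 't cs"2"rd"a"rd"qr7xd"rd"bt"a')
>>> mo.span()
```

With the lazy modifier that quantifier settles for the fewest repetitions that let the rest of the pattern succeed (the atoms after it are unaffected and can still be greedy).
`search` walks the string left to right and returns the first match it finds.
The match spans [4:7] → '"2"'.

(4, 7)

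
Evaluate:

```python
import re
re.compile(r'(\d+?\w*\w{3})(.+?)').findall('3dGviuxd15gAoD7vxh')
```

[('3dGviuxd15gAoD7vx', 'h')]

This matches one or more of a digit (lazy), then zero or more of a word character, then exactly 3 of a word character (captured); then one or more of any character (lazy) (captured).
Walking the string: at [0:18] match '3dGviuxd15gAoD7vxh', groups = ('3dGviuxd15gAoD7vx', 'h').
Multiple groups make `findall` return tuples — one 2-tuple for the one match.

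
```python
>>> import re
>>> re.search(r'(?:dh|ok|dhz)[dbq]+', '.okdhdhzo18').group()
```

Unlike `match`, `search` isn't anchored — it looks for the pattern anywhere in the string.
The match spans [1:4] → 'okd'.

'okd'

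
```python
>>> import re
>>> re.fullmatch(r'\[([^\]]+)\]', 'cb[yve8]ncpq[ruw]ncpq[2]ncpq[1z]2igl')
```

None

For `fullmatch`, every character of the input must be accounted for by the pattern.
Here there's no way to consume every character, so the call returns None.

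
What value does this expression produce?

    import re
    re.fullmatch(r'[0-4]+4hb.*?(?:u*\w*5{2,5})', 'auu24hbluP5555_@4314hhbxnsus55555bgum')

The pattern matches one or more of a character in [0-4], then the literal '4hb', then zero or more of any character (lazy); then zero or more of a literal 'u', then zero or more of a word character, then 2 to 5 of a literal '5' (non-capturing group).
`re.fullmatch` requires the pattern to consume the entire string.
Here the pattern can't cover the whole string, so the call returns None.

None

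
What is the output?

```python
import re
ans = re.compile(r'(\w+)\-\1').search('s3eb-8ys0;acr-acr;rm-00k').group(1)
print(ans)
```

acr

A backreference is literal: `\1` must see the identical characters the first group matched.
`re.search` scans for the first position where the pattern succeeds.
The match spans [10:17] → 'acr-acr'.
Captured: group 1 = 'acr'.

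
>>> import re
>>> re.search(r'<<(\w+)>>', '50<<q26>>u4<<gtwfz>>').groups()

('q26',)

`re.search` scans for the first position where the pattern succeeds.
The match spans [2:9] → '<<q26>>'.
Captured: group 1 = 'q26'.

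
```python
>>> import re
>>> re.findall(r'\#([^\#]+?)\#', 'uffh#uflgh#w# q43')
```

Because there's exactly one group, `findall` drops the full match and keeps group 1 from the one hit.

['uflgh']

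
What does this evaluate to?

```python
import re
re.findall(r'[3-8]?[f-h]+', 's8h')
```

['8h']

Since nothing is captured, `findall` lists the 1 matched substring directly.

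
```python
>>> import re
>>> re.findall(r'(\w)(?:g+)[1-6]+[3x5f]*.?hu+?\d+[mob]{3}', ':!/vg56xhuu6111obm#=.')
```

['v']

This matches a word character (captured); then one or more of a literal 'g' (non-capturing group); then one or more of a character in [1-6]; then zero or more of one of [3x5f], then optionally any character, then a literal 'h'; then one or more of the literal 'u' (lazy), then one or more of a digit, then exactly 3 of one of [mob].
Walking the string: at [3:18] match 'vg56xhuu6111obm', group 1 = 'v'.
One capturing group, so `findall` returns just the captured substring from the one match — 1 in all.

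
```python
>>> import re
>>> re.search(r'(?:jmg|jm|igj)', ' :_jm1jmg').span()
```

(3, 5)

Unlike `match`, `search` isn't anchored — it looks for the pattern anywhere in the string.
The match spans [3:5] → 'jm'.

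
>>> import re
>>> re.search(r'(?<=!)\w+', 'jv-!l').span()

(4, 5)

Because the assertion is zero-width, the text it checks is not consumed and won't appear in the result.
The match spans [4:5] → 'l'.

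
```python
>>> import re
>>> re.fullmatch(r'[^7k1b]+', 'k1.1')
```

None

`re.fullmatch` is like wrapping the pattern in `^…$` (in single-line mode).
Here there's no way to consume every character, so the call returns None.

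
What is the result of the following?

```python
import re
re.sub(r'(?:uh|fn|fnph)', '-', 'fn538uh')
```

Matches: at [0:2] → 'fn'; at [5:7] → 'uh'.
`sub` substitutes '-' at each match site.

'-538-'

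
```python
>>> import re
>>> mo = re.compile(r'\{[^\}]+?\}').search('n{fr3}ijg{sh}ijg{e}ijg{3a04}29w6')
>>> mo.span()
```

(1, 6)

The match spans [1:6] → '{fr3}'.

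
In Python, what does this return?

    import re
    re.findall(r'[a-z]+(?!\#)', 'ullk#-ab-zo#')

`(?!…)`/`(?<!…)` only lets a position through if the neighbouring text does NOT match; no characters are consumed.
Scanning left to right: at [0:3] → 'ull'; at [6:8] → 'ab'; at [9:10] → 'z'.
Since nothing is captured, `findall` lists the 3 matched substrings directly.

['ull', 'ab', 'z']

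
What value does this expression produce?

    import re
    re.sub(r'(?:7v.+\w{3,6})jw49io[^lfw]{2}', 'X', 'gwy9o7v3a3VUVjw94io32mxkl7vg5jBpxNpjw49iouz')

Pattern: the literal '7v', then one or more of any character, then 3 to 6 of a word character (non-capturing group); then the literal 'jw4', then the literal '9io', then exactly 2 of any character except [lfw].
Matches: at [5:43] → '7v3a3VUVjw94io32mxkl7vg5jBpxNpjw49iouz'.
Every occurrence is swapped for 'X'.

'gwy9oX'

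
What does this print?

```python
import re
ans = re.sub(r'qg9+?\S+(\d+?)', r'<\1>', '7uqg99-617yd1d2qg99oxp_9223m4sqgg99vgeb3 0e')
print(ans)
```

7u<3> 0e

This matches the literal 'qg', then one or more of the literal '9' (lazy), then one or more of a non-whitespace character; then one or more of a digit (lazy) (captured).
Matches: at [2:40] → 'qg99-617yd1d2qg99oxp_9223m4sqgg99vgeb3'.
The replacement refers to a captured group, so each match is rewritten using its own captured text.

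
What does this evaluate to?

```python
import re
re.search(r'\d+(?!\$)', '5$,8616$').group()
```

Because the assertion is negative and zero-width, positions next to the forbidden text are skipped.
Unlike `match`, `search` isn't anchored — it looks for the pattern anywhere in the string.
The match spans [3:6] → '861'.

'861'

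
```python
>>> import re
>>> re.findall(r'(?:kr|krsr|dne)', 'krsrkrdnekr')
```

['kr', 'kr', 'dne', 'kr']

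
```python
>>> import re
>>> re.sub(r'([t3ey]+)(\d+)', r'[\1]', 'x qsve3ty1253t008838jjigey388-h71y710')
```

'x qsv[e3ty][t]jjig[ey3]-h71[y]'

Pattern: one or more of one of [t3ey] (captured); then one or more of a digit (captured).
Matches: at [5:13] → 'e3ty1253'; at [13:20] → 't008838'; at [24:29] → 'ey388'; at [33:37] → 'y710'.
`\1` in the replacement pulls in group 1's text for each match.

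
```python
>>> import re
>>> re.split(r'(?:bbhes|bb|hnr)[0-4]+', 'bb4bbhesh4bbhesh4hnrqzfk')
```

Splitting on the pattern gives 2 pieces.

['', 'bbhesh4bbhesh4hnrqzfk']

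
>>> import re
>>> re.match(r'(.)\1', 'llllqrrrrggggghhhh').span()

(0, 2)

`\1` has to match the exact text group 1 already captured.
`match` is anchored at position 0; if the pattern doesn't fit there, it returns None.
The match spans [0:2] → 'll'.
Captured: group 1 = 'l'.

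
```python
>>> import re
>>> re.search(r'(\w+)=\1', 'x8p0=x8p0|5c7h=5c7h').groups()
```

A backreference is literal: `\1` must see the identical characters the first group matched.
`search` walks the string left to right and returns the first match it finds.
The match spans [0:9] → 'x8p0=x8p0'.
Captured: group 1 = 'x8p0'.

('x8p0',)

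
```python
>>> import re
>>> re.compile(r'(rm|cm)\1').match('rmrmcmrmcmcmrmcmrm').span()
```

(0, 4)

`\1` has to match the exact text group 1 already captured.
`match` is anchored at position 0; if the pattern doesn't fit there, it returns None.
The match spans [0:4] → 'rmrm'.
Captured: group 1 = 'rm'.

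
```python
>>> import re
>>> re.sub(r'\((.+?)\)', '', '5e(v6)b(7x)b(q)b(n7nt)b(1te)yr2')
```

Because the quantifier is non-greedy, it stops expanding at the earliest point where the rest of the pattern can succeed.
Every occurrence is swapped for ''.

'5ebbbbyr2'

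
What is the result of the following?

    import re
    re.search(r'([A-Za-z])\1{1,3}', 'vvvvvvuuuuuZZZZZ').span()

The backreference `\1` re-matches whatever the first group consumed, character for character.
`search` walks the string left to right and returns the first match it finds.
The match spans [0:4] → 'vvvv'.
Captured: group 1 = 'v'.

(0, 4)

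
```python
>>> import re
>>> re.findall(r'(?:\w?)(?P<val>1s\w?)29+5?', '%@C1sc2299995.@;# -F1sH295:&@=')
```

['1sH']

The pattern matches optionally a word character (non-capturing group); then the literal '1s', then optionally a word character (captured as 'val'); then a literal '2', then one or more of the literal '9', then optionally the literal '5'.
Matches: at [19:26] match 'F1sH295', group 1 = '1sH'.
One capturing group, so `findall` returns just the captured substring from the one match — 1 in all.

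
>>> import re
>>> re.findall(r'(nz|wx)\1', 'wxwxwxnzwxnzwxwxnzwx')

After group 1 captures some text, `\1` only succeeds where that same text appears again.
`findall` collects group 1 from each match (2 total).

['wx', 'wx']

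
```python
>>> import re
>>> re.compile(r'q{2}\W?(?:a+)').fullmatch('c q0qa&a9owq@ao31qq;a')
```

`re.fullmatch` is like wrapping the pattern in `^…$` (in single-line mode).
Here the string isn't matched end-to-end, so the call returns None.

None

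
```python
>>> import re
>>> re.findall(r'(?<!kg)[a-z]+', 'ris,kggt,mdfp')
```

['ris', 'kggt', 'mdfp']

`(?!…)`/`(?<!…)` only lets a position through if the neighbouring text does NOT match; no characters are consumed.
`findall` yields the raw match text (3 of them) because the pattern has no groups.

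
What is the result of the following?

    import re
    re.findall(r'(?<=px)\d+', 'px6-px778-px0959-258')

['6', '778', '0959']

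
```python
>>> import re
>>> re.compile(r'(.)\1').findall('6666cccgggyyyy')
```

['6', '6', 'c', 'g', 'y', 'y']

`\1` is not a pattern — it's the concrete string captured by group 1, re-applied verbatim.
Scanning left to right: at [0:2] match '66', group 1 = '6'; at [2:4] match '66', group 1 = '6'; at [4:6] match 'cc', group 1 = 'c'; at [7:9] match 'gg', group 1 = 'g'; at [10:12] match 'yy', group 1 = 'y'; ….
`findall` collects group 1 from each match (6 total).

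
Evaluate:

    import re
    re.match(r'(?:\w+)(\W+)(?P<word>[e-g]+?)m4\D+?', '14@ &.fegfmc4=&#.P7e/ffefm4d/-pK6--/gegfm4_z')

None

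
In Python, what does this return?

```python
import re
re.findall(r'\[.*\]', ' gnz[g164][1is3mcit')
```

['[g164]']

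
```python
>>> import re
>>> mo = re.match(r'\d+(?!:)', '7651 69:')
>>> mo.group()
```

The negative lookaround is zero-width — it rules out positions where the adjacent text would match, without consuming anything.
`re.match` only tries the pattern at the start of the string.
The match spans [0:4] → '7651'.

'7651'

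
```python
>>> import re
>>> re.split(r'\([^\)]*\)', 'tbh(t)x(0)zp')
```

['tbh', 'x', 'zp']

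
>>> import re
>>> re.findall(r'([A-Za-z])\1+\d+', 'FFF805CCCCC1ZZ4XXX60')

A backreference is literal: `\1` must see the identical characters the first group matched.
Matches: at [0:6] match 'FFF805', group 1 = 'F'; at [6:12] match 'CCCCC1', group 1 = 'C'; at [12:15] match 'ZZ4', group 1 = 'Z'; at [15:20] match 'XXX60', group 1 = 'X'.
`findall` collects group 1 from each match (4 total).

['F', 'C', 'Z', 'X']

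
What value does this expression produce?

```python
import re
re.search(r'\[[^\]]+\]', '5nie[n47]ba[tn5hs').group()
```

'[n47]'

`re.search` scans for the first position where the pattern succeeds.
The match spans [4:9] → '[n47]'.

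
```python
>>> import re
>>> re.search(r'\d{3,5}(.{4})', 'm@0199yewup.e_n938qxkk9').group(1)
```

The pattern matches 3 to 5 of a digit; then exactly 4 of any character (captured).
`re.search` scans for the first position where the pattern succeeds.
The match spans [2:10] → '0199yewu'.
Captured: group 1 = 'yewu'.

'yewu'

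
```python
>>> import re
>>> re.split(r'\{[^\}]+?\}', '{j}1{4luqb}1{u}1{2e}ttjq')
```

['', '1', '1', '1', 'ttjq']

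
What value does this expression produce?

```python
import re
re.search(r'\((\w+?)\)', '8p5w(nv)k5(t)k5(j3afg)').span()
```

`re.search` tries every starting position until one works.
The match spans [4:8] → '(nv)'.
Captured: group 1 = 'nv'.

(4, 8)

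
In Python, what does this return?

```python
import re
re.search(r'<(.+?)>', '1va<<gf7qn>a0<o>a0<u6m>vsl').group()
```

'<<gf7qn>'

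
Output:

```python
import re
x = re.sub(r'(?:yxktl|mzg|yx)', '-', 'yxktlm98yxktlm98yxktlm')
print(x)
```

The regex engine tests alternatives in the order written; an earlier branch that matches wins even if a later one would match more.
Matches: at [0:5] → 'yxktl'; at [8:13] → 'yxktl'; at [16:21] → 'yxktl'.
Every occurrence is swapped for '-'.

-m98-m98-m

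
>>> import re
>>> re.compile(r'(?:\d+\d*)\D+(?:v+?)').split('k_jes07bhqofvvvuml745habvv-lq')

['k_jes', 'uml', '-lq']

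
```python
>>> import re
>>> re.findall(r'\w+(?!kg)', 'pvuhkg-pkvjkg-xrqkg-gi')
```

['pvuhkg', 'pkvjkg', 'xrqkg', 'gi']

The negative lookaround is zero-width — it rules out positions where the adjacent text would match, without consuming anything.
Since nothing is captured, `findall` lists the 4 matched substrings directly.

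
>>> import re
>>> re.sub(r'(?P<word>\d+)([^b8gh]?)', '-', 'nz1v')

'nz-'

Every occurrence is swapped for '-'.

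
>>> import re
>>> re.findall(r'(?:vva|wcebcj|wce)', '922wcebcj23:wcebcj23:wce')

['wcebcj', 'wcebcj', 'wce']

Alternation isn't longest-match — the leftmost alternative that fits at this position is chosen.
Scanning left to right: at [3:9] → 'wcebcj'; at [12:18] → 'wcebcj'; at [21:24] → 'wce'.
With no groups in the pattern, `findall` gives back each whole match — 3 here.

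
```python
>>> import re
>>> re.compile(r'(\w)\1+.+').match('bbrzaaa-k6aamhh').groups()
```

After group 1 captures some text, `\1` only succeeds where that same text appears again.
`re.match` won't scan ahead — the pattern has to work from the very first character.
The match spans [0:15] → 'bbrzaaa-k6aamhh'.
Captured: group 1 = 'b'.

('b',)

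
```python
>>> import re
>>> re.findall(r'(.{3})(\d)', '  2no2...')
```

[('2no', '2')]

This matches exactly 3 of any character (captured); then a digit (captured).
2 groups means the one result is a tuple of 2 captured strings — 1 here.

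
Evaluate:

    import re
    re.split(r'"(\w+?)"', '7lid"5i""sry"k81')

Matches to split on: at [4:8] → '"5i"'; at [8:13] → '"sry"'.
The group in the pattern means `split` returns the separators' captures alongside the pieces.

['7lid', '5i', '', 'sry', 'k81']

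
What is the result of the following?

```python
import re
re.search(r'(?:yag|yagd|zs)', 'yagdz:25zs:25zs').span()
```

(0, 3)

Alternation tries branches left to right and keeps the first one that lets the overall match succeed at that position.
`search` walks the string left to right and returns the first match it finds.
The match spans [0:3] → 'yag'.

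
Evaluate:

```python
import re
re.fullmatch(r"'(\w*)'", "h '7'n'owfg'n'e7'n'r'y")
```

None

For `fullmatch`, every character of the input must be accounted for by the pattern.
Here the pattern can't cover the whole string, so the call returns None.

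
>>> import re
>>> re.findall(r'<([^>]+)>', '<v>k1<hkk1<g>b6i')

['v', 'hkk1<g']

One capturing group, so `findall` returns just the captured substring from each match — 2 in all.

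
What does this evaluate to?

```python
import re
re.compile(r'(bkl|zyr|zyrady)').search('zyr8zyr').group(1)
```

'zyr'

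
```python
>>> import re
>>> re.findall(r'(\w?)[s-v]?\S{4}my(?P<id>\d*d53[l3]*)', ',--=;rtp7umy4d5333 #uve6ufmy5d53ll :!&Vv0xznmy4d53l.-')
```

The pattern matches optionally a word character (captured); then optionally a character in [s-v], then exactly 4 of a non-whitespace character, then the literal 'my'; then zero or more of a digit, then the literal 'd53', then zero or more of one of [l3] (captured as 'id').
Scanning left to right: at [5:18] match 'rtp7umy4d5333', groups = ('r', '4d5333'); at [20:34] match 'uve6ufmy5d53ll', groups = ('u', '5d53ll'); at [38:51] match 'Vv0xznmy4d53l', groups = ('V', '4d53l').
Multiple groups make `findall` return tuples — one 2-tuple for each match.

[('r', '4d5333'), ('u', '5d53ll'), ('V', '4d53l')]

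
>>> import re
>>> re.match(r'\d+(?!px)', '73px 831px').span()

(0, 1)

`re.match` won't scan ahead — the pattern has to work from the very first character.
The match spans [0:1] → '7'.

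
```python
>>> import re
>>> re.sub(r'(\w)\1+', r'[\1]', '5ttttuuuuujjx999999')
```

A backreference is literal: `\1` must see the identical characters the first group matched.
The replacement refers to a captured group, so each match is rewritten using its own captured text.

'5[t][u][j]x[9]'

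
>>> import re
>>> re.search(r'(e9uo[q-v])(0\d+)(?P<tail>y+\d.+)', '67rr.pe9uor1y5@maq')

The pattern matches the literal 'e9', then the literal 'uo', then a character in [q-v] (captured); then a literal '0', then one or more of a digit (captured); then one or more of the literal 'y', then a digit, then one or more of any character (captured as 'tail').
`re.search` tries every starting position until one works.
Here nothing in the string fits, so the call returns None.

None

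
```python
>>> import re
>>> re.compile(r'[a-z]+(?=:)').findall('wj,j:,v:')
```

Because the assertion is zero-width, the text it checks is not consumed and won't appear in the result.
Matches: at [3:4] → 'j'; at [6:7] → 'v'.
With no groups in the pattern, `findall` gives back each whole match — 2 here.

['j', 'v']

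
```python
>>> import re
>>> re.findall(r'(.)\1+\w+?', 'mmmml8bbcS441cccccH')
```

A backreference is literal: `\1` must see the identical characters the first group matched.
With a single group, `findall` returns only what that group captured — 4 items.

['m', 'b', '4', 'c']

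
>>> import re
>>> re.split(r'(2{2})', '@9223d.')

['@9', '22', '3d.']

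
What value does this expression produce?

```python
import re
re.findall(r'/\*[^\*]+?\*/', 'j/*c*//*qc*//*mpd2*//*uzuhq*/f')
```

Walking the string: at [1:6] → '/*c*/'; at [6:12] → '/*qc*/'; at [12:20] → '/*mpd2*/'; at [20:29] → '/*uzuhq*/'.
No capturing groups, so `findall` returns the 4 full match strings.

['/*c*/', '/*qc*/', '/*mpd2*/', '/*uzuhq*/']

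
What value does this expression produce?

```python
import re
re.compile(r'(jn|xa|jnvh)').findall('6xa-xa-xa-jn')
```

Because there's exactly one group, `findall` drops the full match and keeps group 1 from each hit.

['xa', 'xa', 'xa', 'jn']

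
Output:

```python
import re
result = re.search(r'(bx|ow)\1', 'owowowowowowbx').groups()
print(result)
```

`\1` has to match the exact text group 1 already captured.
`re.search` scans for the first position where the pattern succeeds.
The match spans [0:4] → 'owow'.
Captured: group 1 = 'ow'.

('ow',)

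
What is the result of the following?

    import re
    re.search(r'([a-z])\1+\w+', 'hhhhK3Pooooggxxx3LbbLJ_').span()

(0, 23)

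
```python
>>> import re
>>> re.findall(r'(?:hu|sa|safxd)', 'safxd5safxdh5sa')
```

['sa', 'sa', 'sa']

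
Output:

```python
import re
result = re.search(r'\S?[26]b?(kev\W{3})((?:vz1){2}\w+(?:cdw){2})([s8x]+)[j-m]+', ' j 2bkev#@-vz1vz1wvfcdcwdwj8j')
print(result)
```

This matches optionally a non-whitespace character, then one of [26], then optionally the literal 'b'; then the literal 'kev', then exactly 3 of a non-word character (captured); then the literal 'vz1' repeated 2 times, then one or more of a word character, then the literal 'cdw' repeated 2 times (captured); then one or more of one of [s8x] (captured); then one or more of a character in [j-m].
Here no position works, so the call returns None.

None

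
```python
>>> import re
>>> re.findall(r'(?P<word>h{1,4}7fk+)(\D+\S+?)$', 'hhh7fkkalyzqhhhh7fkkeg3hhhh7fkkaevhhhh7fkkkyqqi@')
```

[('hhh7fkk', 'alyzqhhhh7fkkeg3hhhh7fkkaevhhhh7fkkkyqqi@')]

Pattern: 1 to 4 of the literal 'h', then the literal '7f', then one or more of the literal 'k' (captured as 'word'); then one or more of a non-digit, then one or more of a non-whitespace character (lazy) (captured); then anchored at the end.
Matches: at [0:48] match 'hhh7fkkalyzqhhhh7fkkeg3hhhh7fkkaevhhhh7fkkkyqqi@', groups = ('hhh7fkk', 'alyzqhhhh7fkkeg3hhhh7fkkaevhhhh7fkkkyqqi@').
`findall` packs the 2 group values into a tuple for every match.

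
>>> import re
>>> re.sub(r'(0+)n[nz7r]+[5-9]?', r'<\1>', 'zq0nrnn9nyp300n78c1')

Pattern: one or more of a literal '0' (captured); then a literal 'n', then one or more of one of [nz7r]; then optionally a character in [5-9].
The replacement refers to a captured group, so each match is rewritten using its own captured text.

'zq<0>nyp3<00>c1'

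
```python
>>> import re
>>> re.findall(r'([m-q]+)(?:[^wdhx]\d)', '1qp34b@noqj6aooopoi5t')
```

Pattern: one or more of a character in [m-q] (captured); then any character except [wdhx], then a digit (non-capturing group).
Scanning left to right: at [1:5] match 'qp34', group 1 = 'qp'; at [7:12] match 'noqj6', group 1 = 'noq'; at [13:20] match 'ooopoi5', group 1 = 'ooopo'.
With a single group, `findall` returns only what that group captured — 3 items.

['qp', 'noq', 'ooopo']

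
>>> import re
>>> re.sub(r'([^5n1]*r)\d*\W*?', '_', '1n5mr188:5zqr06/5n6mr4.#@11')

The `?` after the quantifier makes it lazy — it takes as little as possible before letting the rest of the pattern try.
Each match is replaced by '_'.

'1n5_:5_/5n_.#@11'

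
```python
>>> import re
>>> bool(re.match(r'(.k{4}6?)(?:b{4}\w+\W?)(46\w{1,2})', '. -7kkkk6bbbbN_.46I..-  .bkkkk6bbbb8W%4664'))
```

False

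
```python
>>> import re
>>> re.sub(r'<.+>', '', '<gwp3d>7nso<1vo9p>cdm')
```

'cdm'

Each match is replaced by ''.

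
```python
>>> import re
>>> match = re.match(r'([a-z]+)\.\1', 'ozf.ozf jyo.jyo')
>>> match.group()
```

`re.match` only tries the pattern at the start of the string.
The match spans [0:7] → 'ozf.ozf'.

'ozf.ozf'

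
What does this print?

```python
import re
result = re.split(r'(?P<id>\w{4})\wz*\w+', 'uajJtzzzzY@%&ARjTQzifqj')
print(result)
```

['', 'uajJ', '@%&', 'ARjT', '']

With a capturing group present, the delimiter's captured portion is kept in the result list.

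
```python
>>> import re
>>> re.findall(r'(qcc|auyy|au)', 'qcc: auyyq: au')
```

Branches in `(...|...)` are attempted left-to-right; the first branch that allows the whole pattern to succeed is taken.
Matches: at [0:3] match 'qcc', group 1 = 'qcc'; at [5:9] match 'auyy', group 1 = 'auyy'; at [12:14] match 'au', group 1 = 'au'.
`findall` collects group 1 from each match (3 total).

['qcc', 'auyy', 'au']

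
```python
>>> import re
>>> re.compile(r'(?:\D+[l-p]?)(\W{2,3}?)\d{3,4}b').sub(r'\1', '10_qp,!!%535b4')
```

'10!%4'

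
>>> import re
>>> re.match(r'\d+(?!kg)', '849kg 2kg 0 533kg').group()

'84'

The negative lookaround is zero-width — it rules out positions where the adjacent text would match, without consuming anything.
With `match`, the pattern is implicitly anchored at the beginning.
The match spans [0:2] → '84'.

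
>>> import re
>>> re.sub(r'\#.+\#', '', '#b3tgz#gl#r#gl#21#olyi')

'olyi'

Every occurrence is swapped for ''.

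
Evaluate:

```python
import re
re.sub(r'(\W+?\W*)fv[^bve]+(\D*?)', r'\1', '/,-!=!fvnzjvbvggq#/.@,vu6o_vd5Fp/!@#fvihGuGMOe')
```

'/,-!=!vbvggq#/.@,vu6o_vd5Fp/!@#e'

A non-greedy quantifier consumes as few characters as it can — just enough that the remainder of the pattern still matches from where it stops; whatever follows it matches normally.
`\1` in the replacement pulls in group 1's text for each match.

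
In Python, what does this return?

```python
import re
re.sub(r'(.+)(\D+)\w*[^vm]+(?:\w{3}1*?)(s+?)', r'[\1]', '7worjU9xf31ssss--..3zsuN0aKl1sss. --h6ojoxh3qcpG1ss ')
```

Pattern: one or more of any character (captured); then one or more of a non-digit (captured); then zero or more of a word character, then one or more of any character except [vm]; then exactly 3 of a word character, then zero or more of a literal '1' (lazy) (non-capturing group); then one or more of a literal 's' (lazy) (captured).
Each match is replaced using the text its own group 1 captured.

'[7worjU9xf31ssss--..3zsuN0aKl1sss. --h6ojoxh3q] '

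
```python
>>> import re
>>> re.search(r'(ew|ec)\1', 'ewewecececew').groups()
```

('ew',)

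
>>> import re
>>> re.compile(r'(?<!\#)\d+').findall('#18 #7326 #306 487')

['8', '326', '06', '487']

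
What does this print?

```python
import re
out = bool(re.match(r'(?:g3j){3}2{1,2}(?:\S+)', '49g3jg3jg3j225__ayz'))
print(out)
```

False

`re.match` won't scan ahead — the pattern has to work from the very first character.
Here the pattern fails at index 0, so the call returns None, and `bool(None)` is False.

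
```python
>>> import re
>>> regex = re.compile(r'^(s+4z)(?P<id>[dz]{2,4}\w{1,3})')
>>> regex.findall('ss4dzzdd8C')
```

Multiple groups make `findall` return tuples — one 2-tuple for each match.
Nothing in the string satisfies the pattern, so the list is empty.

[]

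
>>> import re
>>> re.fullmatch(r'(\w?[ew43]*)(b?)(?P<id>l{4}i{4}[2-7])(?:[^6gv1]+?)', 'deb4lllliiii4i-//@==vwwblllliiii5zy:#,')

None

This matches optionally a word character, then zero or more of one of [ew43] (captured); then optionally a literal 'b' (captured); then exactly 4 of the literal 'l', then exactly 4 of a literal 'i', then a character in [2-7] (captured as 'id'); then one or more of any character except [6gv1] (lazy) (non-capturing group).
`re.fullmatch` is like wrapping the pattern in `^…$` (in single-line mode).
Here the string isn't matched end-to-end, so the call returns None.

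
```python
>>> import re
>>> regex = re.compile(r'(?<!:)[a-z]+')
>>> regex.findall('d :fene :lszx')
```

['d', 'ene', 'szx']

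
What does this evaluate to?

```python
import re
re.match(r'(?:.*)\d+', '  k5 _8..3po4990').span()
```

(0, 16)

This matches zero or more of any character (non-capturing group); then one or more of a digit.
`re.match` only tries the pattern at the start of the string.
The match spans [0:16] → '  k5 _8..3po4990'.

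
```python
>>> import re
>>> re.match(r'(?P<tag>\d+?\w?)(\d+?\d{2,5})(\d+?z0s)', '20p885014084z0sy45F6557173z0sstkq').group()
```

'20p885014084z0s'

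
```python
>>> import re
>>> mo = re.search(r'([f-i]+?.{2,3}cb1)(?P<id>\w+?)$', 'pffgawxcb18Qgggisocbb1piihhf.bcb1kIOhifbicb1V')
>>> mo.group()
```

The pattern matches one or more of a character in [f-i] (lazy), then 2 to 3 of any character, then the literal 'cb1' (captured); then one or more of a word character (lazy) (captured as 'id'); then anchored at the end.
Unlike `match`, `search` isn't anchored — it looks for the pattern anywhere in the string.
The match spans [23:45] → 'iihhf.bcb1kIOhifbicb1V'.
Captured: group 1 = 'iihhf.bcb1', group 2 = 'kIOhifbicb1V'.

'iihhf.bcb1kIOhifbicb1V'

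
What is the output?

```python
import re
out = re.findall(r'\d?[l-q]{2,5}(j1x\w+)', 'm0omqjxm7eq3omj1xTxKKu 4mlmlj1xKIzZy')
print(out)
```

Pattern: optionally a digit, then 2 to 5 of a character in [l-q]; then the literal 'j1x', then one or more of a word character (captured).
Walking the string: at [11:22] match '3omj1xTxKKu', group 1 = 'j1xTxKKu'; at [23:36] match '4mlmlj1xKIzZy', group 1 = 'j1xKIzZy'.
One capturing group, so `findall` returns just the captured substring from each match — 2 in all.

['j1xTxKKu', 'j1xKIzZy']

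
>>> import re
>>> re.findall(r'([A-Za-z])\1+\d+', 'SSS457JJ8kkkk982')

['S', 'J', 'k']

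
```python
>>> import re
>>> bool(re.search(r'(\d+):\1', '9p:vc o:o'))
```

`\1` is not a pattern — it's the concrete string captured by group 1, re-applied verbatim.
Here the pattern never matches, so the call returns None, and `bool(None)` is False.

False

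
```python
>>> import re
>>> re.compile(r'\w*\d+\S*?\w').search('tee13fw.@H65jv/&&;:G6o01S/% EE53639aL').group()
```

'tee13f'

The pattern matches zero or more of a word character, then one or more of a digit; then zero or more of a non-whitespace character (lazy), then a word character.
Lazy quantifiers expand one character at a time until the remainder of the pattern can match.
`search` walks the string left to right and returns the first match it finds.
The match spans [0:6] → 'tee13f'.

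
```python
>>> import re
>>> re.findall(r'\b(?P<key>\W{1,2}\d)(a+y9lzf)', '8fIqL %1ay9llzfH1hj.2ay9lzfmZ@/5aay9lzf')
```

[('.2', 'ay9lzf'), ('@/5', 'aay9lzf')]

The pattern matches a word boundary (`\b`, zero-width); then 1 to 2 of a non-word character, then a digit (captured as 'key'); then one or more of a literal 'a', then the literal 'y9', then the literal 'lzf' (captured).
Multiple groups make `findall` return tuples — one 2-tuple for each match.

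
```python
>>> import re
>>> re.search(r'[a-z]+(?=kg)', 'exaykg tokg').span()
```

Lookahead/lookbehind check context without consuming it, so the matched span excludes the asserted characters.
`search` walks the string left to right and returns the first match it finds.
The match spans [0:4] → 'exay'.

(0, 4)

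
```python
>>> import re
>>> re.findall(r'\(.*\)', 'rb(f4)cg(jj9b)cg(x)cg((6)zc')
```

['(f4)cg(jj9b)cg(x)cg((6)']

With no groups in the pattern, `findall` gives back each whole match — 1 here.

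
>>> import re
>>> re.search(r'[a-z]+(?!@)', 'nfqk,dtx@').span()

A negative assertion filters positions out without eating any characters.
The match spans [0:4] → 'nfqk'.

(0, 4)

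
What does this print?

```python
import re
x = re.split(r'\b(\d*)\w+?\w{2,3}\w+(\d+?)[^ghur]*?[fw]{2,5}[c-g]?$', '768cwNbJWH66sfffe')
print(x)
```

['', '768', '6', '']

This matches a word boundary (`\b`, zero-width); then zero or more of a digit (captured); then one or more of a word character (lazy); then 2 to 3 of a word character, then one or more of a word character; then one or more of a digit (lazy) (captured); then zero or more of any character except [ghur] (lazy), then 2 to 5 of one of [fw], then optionally a character in [c-g]; then anchored at the end.
Matches to split on: at [0:17] → '768cwNbJWH66sfffe'.
`re.split` interleaves the captured-group text with the surrounding fragments.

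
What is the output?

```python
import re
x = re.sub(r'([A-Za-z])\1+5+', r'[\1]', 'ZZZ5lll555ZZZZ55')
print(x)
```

The backreference `\1` re-matches whatever the first group consumed, character for character.
The replacement refers to a captured group, so each match is rewritten using its own captured text.

[Z][l][Z]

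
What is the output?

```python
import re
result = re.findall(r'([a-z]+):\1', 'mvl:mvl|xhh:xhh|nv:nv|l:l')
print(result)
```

['mvl', 'xhh', 'nv', 'l']

`\1` is not a pattern — it's the concrete string captured by group 1, re-applied verbatim.
With a single group, `findall` returns only what that group captured — 4 items.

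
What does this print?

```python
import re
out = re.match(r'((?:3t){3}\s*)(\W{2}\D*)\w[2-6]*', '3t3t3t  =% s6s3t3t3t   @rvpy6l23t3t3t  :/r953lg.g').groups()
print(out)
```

('3t3t3t  ', '=% s')

The pattern matches the literal '3t' repeated 3 times, then zero or more of whitespace (captured); then exactly 2 of a non-word character, then zero or more of a non-digit (captured); then a word character, then zero or more of a character in [2-6].
`match` is anchored at position 0; if the pattern doesn't fit there, it returns None.
The match spans [0:13] → '3t3t3t  =% s6'.
Captured: group 1 = '3t3t3t  ', group 2 = '=% s'.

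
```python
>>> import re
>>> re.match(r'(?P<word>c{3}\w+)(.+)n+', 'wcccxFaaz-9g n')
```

None

`re.match` won't scan ahead — the pattern has to work from the very first character.
Here the string doesn't start with a match, so the call returns None.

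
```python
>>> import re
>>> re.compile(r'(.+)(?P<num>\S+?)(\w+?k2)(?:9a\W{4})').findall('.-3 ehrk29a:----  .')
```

Pattern: one or more of any character (captured); then one or more of a non-whitespace character (lazy) (captured as 'num'); then one or more of a word character (lazy), then the literal 'k2' (captured); then the literal '9a', then exactly 4 of a non-word character (non-capturing group).
Matches: at [0:15] match '.-3 ehrk29a:---', groups = ('.-3 e', 'h', 'rk2').
With 3 capturing groups, `findall` returns a 3-tuple per match.

[('.-3 e', 'h', 'rk2')]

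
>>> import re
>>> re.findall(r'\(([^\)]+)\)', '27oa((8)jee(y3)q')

With a single group, `findall` returns only what that group captured — 2 items.

['(8', 'y3']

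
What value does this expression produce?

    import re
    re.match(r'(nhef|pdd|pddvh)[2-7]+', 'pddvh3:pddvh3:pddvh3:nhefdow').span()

(0, 6)

`re.match` won't scan ahead — the pattern has to work from the very first character.
The match spans [0:6] → 'pddvh3'.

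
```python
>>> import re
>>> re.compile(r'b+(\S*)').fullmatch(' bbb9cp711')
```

For `fullmatch`, every character of the input must be accounted for by the pattern.
Here there's no way to consume every character, so the call returns None.

None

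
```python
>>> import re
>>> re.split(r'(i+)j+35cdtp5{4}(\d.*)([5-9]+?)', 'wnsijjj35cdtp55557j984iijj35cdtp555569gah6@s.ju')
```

The pattern matches one or more of a literal 'i' (captured); then one or more of the literal 'j', then the literal '3', then the literal '5c'; then the literal 'dtp', then exactly 4 of the literal '5'; then a digit, then zero or more of any character (captured); then one or more of a character in [5-9] (lazy) (captured).
Matches to split on: at [3:42] → 'ijjj35cdtp55557j984iijj35cdtp555569gah6'.
The group in the pattern means `split` returns the separators' captures alongside the pieces.

['wns', 'i', '7j984iijj35cdtp555569gah', '6', '@s.ju']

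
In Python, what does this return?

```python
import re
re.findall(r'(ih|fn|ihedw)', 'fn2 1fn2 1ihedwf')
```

['fn', 'fn', 'ih']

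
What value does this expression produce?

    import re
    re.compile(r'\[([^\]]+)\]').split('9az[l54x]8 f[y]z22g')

With a capturing group present, the delimiter's captured portion is kept in the result list.

['9az', 'l54x', '8 f', 'y', 'z22g']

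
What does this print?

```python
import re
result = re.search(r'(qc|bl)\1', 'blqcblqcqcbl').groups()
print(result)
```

('qc',)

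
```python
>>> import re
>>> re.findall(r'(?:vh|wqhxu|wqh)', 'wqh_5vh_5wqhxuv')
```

Branches in `(...|...)` are attempted left-to-right; the first branch that allows the whole pattern to succeed is taken.
Matches: at [0:3] → 'wqh'; at [5:7] → 'vh'; at [9:14] → 'wqhxu'.
Since nothing is captured, `findall` lists the 3 matched substrings directly.

['wqh', 'vh', 'wqhxu']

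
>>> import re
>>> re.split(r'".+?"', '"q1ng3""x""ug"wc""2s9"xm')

['', '', '', 'wc', 'xm']

A non-greedy quantifier consumes as few characters as it can — just enough that the remainder of the pattern still matches from where it stops; whatever follows it matches normally.
Matches to split on: at [0:7] → '"q1ng3"'; at [7:10] → '"x"'; at [10:14] → '"ug"'; at [16:22] → '""2s9"'.
Each match becomes a cut point; 5 segments remain.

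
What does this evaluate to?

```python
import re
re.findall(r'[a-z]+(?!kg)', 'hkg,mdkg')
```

The negative lookaround is zero-width — it rules out positions where the adjacent text would match, without consuming anything.
`findall` yields the raw match text (2 of them) because the pattern has no groups.

['hkg', 'mdkg']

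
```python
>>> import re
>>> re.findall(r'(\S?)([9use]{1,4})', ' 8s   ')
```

[('8', 's')]

`findall` packs the 2 group values into a tuple for every match.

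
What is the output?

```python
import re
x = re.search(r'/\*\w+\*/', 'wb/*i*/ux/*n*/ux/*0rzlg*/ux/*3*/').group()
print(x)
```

The match spans [2:7] → '/*i*/'.

/*i*/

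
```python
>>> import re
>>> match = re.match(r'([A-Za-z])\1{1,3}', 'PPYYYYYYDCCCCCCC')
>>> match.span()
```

(0, 2)

With `match`, the pattern is implicitly anchored at the beginning.
The match spans [0:2] → 'PP'.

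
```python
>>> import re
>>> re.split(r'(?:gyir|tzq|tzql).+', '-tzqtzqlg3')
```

Matches to split on: at [1:10] → 'tzqtzqlg3'.
The string is cut at each match, leaving 2 pieces.

['-', '']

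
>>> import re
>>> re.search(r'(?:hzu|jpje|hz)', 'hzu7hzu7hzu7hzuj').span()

(0, 3)

Alternation isn't longest-match — the leftmost alternative that fits at this position is chosen.
`search` walks the string left to right and returns the first match it finds.
The match spans [0:3] → 'hzu'.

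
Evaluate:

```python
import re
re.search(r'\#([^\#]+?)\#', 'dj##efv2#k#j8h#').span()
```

`re.search` tries every starting position until one works.
The match spans [3:9] → '#efv2#'.
Captured: group 1 = 'efv2'.

(3, 9)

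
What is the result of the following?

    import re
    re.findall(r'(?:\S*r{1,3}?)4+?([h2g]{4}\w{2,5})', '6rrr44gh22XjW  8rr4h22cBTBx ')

Pattern: zero or more of a non-whitespace character, then 1 to 3 of the literal 'r' (lazy) (non-capturing group); then one or more of a literal '4' (lazy); then exactly 4 of one of [h2g], then 2 to 5 of a word character (captured).
Matches: at [0:13] match '6rrr44gh22XjW', group 1 = 'gh22XjW'.
`findall` collects group 1 from the one match (1 total).

['gh22XjW']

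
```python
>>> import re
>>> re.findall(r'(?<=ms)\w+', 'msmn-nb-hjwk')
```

['mn']

The `(?=…)`/`(?<=…)` assertion just peeks at neighbouring text; it doesn't advance the match position.
Scanning left to right: at [2:4] → 'mn'.
Since nothing is captured, `findall` lists the 1 matched substring directly.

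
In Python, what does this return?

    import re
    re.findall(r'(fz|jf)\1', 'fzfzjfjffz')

A backreference is literal: `\1` must see the identical characters the first group matched.
Matches: at [0:4] match 'fzfz', group 1 = 'fz'; at [4:8] match 'jfjf', group 1 = 'jf'.
With a single group, `findall` returns only what that group captured — 2 items.

['fz', 'jf']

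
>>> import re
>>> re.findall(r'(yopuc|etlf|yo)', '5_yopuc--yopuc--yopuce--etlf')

['yopuc', 'yopuc', 'yopuc', 'etlf']

The regex engine tests alternatives in the order written; an earlier branch that matches wins even if a later one would match more.
Walking the string: at [2:7] match 'yopuc', group 1 = 'yopuc'; at [9:14] match 'yopuc', group 1 = 'yopuc'; at [16:21] match 'yopuc', group 1 = 'yopuc'; at [24:28] match 'etlf', group 1 = 'etlf'.
Because there's exactly one group, `findall` drops the full match and keeps group 1 from each hit.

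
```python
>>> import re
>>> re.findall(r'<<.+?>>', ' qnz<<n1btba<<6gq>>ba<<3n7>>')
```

['<<n1btba<<6gq>>', '<<3n7>>']

A non-greedy quantifier consumes as few characters as it can — just enough that the remainder of the pattern still matches from where it stops; whatever follows it matches normally.
`findall` yields the raw match text (2 of them) because the pattern has no groups.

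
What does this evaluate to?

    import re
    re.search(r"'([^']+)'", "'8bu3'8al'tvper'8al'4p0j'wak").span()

(0, 6)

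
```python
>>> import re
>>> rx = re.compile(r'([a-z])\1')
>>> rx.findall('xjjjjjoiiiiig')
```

['j', 'j', 'i', 'i']

The backreference `\1` re-matches whatever the first group consumed, character for character.
Because there's exactly one group, `findall` drops the full match and keeps group 1 from each hit.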